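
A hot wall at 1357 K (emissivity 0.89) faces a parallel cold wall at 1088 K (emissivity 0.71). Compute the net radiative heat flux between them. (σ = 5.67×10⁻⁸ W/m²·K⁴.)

For two large parallel gray plates, q = σ(T₁⁴ − T₂⁴) / (1/ε₁ + 1/ε₂ − 1).
1/ε₁ + 1/ε₂ − 1 = 1/0.89 + 1/0.71 − 1 = 1.532.
T₁⁴ − T₂⁴ = 3.39×10^12 − 1.40×10^12 = 1.99×10^12 K⁴.
q = 5.67×10⁻⁸ × 1.99×10^12 / 1.532 = 73600 W/m².

q ≈ 73600 W/m²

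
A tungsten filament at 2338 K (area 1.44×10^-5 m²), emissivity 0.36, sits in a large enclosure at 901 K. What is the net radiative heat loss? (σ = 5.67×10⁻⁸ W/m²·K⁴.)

Q ≈ 8.59 W

Q = εσA(T⁴ − T_s⁴). T⁴ − T_s⁴ = (2338)⁴ − (901)⁴ = 2.99×10^13 − 6.59×10^11 = 2.92×10^13 K⁴.
Q = 0.36 × 5.67×10⁻⁸ × 1.44×10^-5 × 2.92×10^13 = 8.59 W.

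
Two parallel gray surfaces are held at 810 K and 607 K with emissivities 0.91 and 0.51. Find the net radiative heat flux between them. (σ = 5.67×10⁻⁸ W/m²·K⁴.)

q ≈ 8110 W/m²

For two large parallel gray plates, q = σ(T₁⁴ − T₂⁴) / (1/ε₁ + 1/ε₂ − 1).
1/ε₁ + 1/ε₂ − 1 = 1/0.91 + 1/0.51 − 1 = 2.060.
T₁⁴ − T₂⁴ = 4.30×10^11 − 1.36×10^11 = 2.95×10^11 K⁴.
q = 5.67×10⁻⁸ × 2.95×10^11 / 2.060 = 8110 W/m².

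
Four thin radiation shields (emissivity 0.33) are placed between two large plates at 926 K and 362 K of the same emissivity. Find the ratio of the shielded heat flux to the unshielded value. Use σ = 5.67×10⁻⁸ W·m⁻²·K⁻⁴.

With N identical shields there are N+1 = 5 gaps in series, each with the same radiative resistance, so the flux falls to 1/(N+1) of its unshielded value.

ratio ≈ 0.200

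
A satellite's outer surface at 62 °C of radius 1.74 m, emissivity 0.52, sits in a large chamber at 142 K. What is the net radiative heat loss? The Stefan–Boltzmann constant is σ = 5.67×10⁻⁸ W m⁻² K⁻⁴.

A = 4πr² = 4π × (1.74)² = 38.0 m².
Convert: 62 °C = 335 K.
Q = εσA(T⁴ − T_s⁴). T⁴ − T_s⁴ = (335)⁴ − (142)⁴ = 1.26×10^10 − 4.07×10^8 = 1.22×10^10 K⁴.
Q = 0.52 × 5.67×10⁻⁸ × 38.0 × 1.22×10^10 = 13700 W.

Q ≈ 13700 W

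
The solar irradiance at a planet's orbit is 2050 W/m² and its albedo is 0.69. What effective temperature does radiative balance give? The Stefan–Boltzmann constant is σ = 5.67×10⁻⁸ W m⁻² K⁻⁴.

T ≈ 230 K

Power absorbed = (1−a)S·πR²; power emitted = 4πR²σT⁴. Equating and cancelling πR²:
T = ((1−a)S / 4σ)^(1/4) = (636 / (4 × 5.67×10⁻⁸))^(1/4) = (2.80×10^9)^(1/4).
T = 230 K.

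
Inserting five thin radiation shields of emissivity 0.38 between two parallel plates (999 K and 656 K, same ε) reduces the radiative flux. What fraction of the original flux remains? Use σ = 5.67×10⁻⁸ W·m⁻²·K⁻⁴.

With N identical shields there are N+1 = 6 gaps in series, each with the same radiative resistance, so the flux falls to 1/(N+1) of its unshielded value.

ratio ≈ 0.167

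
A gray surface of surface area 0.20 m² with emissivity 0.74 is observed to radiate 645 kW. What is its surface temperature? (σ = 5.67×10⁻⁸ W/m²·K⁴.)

T ≈ 2960 K

From P = εσAT⁴, T = (P / εσA)^(1/4) = (6.45×10^5 / (0.74 × 5.67×10⁻⁸ × 0.200))^(1/4).
T = (7.69×10^13)^(1/4) = 2960 K.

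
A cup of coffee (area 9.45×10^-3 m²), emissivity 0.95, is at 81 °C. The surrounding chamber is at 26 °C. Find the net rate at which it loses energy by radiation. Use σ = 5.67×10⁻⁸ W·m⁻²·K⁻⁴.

Q ≈ 3.93 W

Convert: 81 °C = 354 K; 26 °C = 299 K.
Q = εσA(T⁴ − T_s⁴). T⁴ − T_s⁴ = (354)⁴ − (299)⁴ = 1.57×10^10 − 7.99×10^9 = 7.71×10^9 K⁴.
Q = 0.95 × 5.67×10⁻⁸ × 9.45×10^-3 × 7.71×10^9 = 3.93 W.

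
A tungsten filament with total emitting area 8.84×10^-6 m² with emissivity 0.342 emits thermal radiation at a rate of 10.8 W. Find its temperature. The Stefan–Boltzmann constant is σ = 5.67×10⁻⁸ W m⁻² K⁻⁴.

From P = εσAT⁴, T = (P / εσA)^(1/4) = (10.8 / (0.342 × 5.67×10⁻⁸ × 8.84×10^-6))^(1/4).
T = (6.30×10^13)^(1/4) = 2820 K.

T ≈ 2820 K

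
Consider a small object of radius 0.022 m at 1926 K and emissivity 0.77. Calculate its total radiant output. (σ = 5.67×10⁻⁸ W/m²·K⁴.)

P ≈ 3650 W

A = 4πr² = 4π × (0.022)² = 6.08×10^-3 m².
P = εσAT⁴ = 0.77 × 5.67×10⁻⁸ × 6.08×10^-3 × (1926)⁴ = 0.77 × 5.67×10⁻⁸ × 6.08×10^-3 × 1.38×10^13.
P = 3650 W.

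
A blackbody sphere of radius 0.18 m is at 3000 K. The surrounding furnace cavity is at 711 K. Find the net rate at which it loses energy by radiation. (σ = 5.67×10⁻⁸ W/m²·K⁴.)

A = 4πr² = 4π × (0.18)² = 0.407 m².
Q = σA(T⁴ − T_s⁴). T⁴ − T_s⁴ = (3000)⁴ − (711)⁴ = 8.10×10^13 − 2.56×10^11 = 8.07×10^13 K⁴.
Q = 5.67×10⁻⁸ × 0.407 × 8.07×10^13 = 1.86×10^6 W.

Q ≈ 1.86×10^6 W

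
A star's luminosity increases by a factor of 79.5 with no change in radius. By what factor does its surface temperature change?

P ∝ T⁴ ⇒ T ∝ P^(1/4), so T scales by (79.5)^(1/4) = 2.99.

factor ≈ 2.99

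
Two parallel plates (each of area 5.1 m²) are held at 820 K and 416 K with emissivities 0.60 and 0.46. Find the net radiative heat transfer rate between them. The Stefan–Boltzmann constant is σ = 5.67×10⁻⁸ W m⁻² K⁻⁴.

Q ≈ 43000 W

For two large parallel gray plates, q = σ(T₁⁴ − T₂⁴) / (1/ε₁ + 1/ε₂ − 1).
1/ε₁ + 1/ε₂ − 1 = 1/0.60 + 1/0.46 − 1 = 2.841.
T₁⁴ − T₂⁴ = 4.52×10^11 − 2.99×10^10 = 4.22×10^11 K⁴.
q = 5.67×10⁻⁸ × 4.22×10^11 / 2.841 = 8430 W/m².
Q = q·A = 8430 × 5.1 = 43000 W.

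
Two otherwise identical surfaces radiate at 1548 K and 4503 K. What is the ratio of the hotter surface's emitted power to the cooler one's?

ratio ≈ 71.6

P ∝ T⁴, so the ratio is (4503/1548)⁴ = (2.909)⁴ = 71.6.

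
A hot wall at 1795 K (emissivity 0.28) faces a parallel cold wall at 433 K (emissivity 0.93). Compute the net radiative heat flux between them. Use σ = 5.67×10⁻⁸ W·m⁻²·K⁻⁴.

q ≈ 1.61×10^5 W/m²

For two large parallel gray plates, q = σ(T₁⁴ − T₂⁴) / (1/ε₁ + 1/ε₂ − 1).
1/ε₁ + 1/ε₂ − 1 = 1/0.28 + 1/0.93 − 1 = 3.647.
T₁⁴ − T₂⁴ = 1.04×10^13 − 3.52×10^10 = 1.03×10^13 K⁴.
q = 5.67×10⁻⁸ × 1.03×10^13 / 3.647 = 1.61×10^5 W/m².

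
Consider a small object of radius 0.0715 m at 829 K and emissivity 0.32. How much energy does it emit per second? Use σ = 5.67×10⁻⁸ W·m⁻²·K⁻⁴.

A = 4πr² = 4π × (0.0715)² = 0.0642 m².
P = εσAT⁴ = 0.32 × 5.67×10⁻⁸ × 0.0642 × (829)⁴ = 0.32 × 5.67×10⁻⁸ × 0.0642 × 4.72×10^11.
P = 551 W.

P ≈ 551 W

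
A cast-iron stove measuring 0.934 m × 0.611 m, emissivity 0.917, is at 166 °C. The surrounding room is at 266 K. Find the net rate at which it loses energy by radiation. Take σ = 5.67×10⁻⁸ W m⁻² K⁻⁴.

A = 0.934 × 0.611 = 0.571 m².
Convert: 166 °C = 439 K.
Q = εσA(T⁴ − T_s⁴). T⁴ − T_s⁴ = (439)⁴ − (266)⁴ = 3.71×10^10 − 5.01×10^9 = 3.21×10^10 K⁴.
Q = 0.917 × 5.67×10⁻⁸ × 0.571 × 3.21×10^10 = 953 W.

Q ≈ 953 W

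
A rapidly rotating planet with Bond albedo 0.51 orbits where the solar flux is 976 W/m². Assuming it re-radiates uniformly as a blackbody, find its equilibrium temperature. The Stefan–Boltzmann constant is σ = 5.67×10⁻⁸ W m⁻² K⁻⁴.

T ≈ 214 K

Power absorbed = (1−a)S·πR²; power emitted = 4πR²σT⁴. Equating and cancelling πR²:
T = ((1−a)S / 4σ)^(1/4) = (478 / (4 × 5.67×10⁻⁸))^(1/4) = (2.11×10^9)^(1/4).
T = 214 K.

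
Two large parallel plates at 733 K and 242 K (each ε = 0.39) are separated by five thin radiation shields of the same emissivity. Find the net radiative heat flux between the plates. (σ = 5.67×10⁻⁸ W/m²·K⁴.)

q ≈ 653 W/m²

Each of the 6 gaps contributes resistance (2/ε − 1) = 2/0.39 − 1 = 4.128; total = 24.77.
q = σ(T₁⁴ − T₂⁴) / 24.77 = 5.67×10⁻⁸ × 2.85×10^11 / 24.77 = 653 W/m².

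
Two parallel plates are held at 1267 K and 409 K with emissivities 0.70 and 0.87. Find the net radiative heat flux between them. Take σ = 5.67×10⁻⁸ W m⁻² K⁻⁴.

For two large parallel gray plates, q = σ(T₁⁴ − T₂⁴) / (1/ε₁ + 1/ε₂ − 1).
1/ε₁ + 1/ε₂ − 1 = 1/0.70 + 1/0.87 − 1 = 1.578.
T₁⁴ − T₂⁴ = 2.58×10^12 − 2.80×10^10 = 2.55×10^12 K⁴.
q = 5.67×10⁻⁸ × 2.55×10^12 / 1.578 = 91600 W/m².

q ≈ 91600 W/m²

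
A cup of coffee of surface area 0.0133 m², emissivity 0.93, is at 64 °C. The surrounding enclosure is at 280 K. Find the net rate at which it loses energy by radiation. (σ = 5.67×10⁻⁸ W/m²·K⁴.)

Q ≈ 4.73 W

Convert: 64 °C = 337 K.
Q = εσA(T⁴ − T_s⁴). T⁴ − T_s⁴ = (337)⁴ − (280)⁴ = 1.29×10^10 − 6.15×10^9 = 6.75×10^9 K⁴.
Q = 0.93 × 5.67×10⁻⁸ × 0.0133 × 6.75×10^9 = 4.73 W.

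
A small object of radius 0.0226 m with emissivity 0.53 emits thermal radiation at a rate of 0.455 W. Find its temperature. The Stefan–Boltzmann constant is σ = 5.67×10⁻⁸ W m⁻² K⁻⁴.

T ≈ 220 K

A = 4πr² = 4π × (0.0226)² = 6.42×10^-3 m².
From P = εσAT⁴, T = (P / εσA)^(1/4) = (0.455 / (0.53 × 5.67×10⁻⁸ × 6.42×10^-3))^(1/4).
T = (2.36×10^9)^(1/4) = 220 K.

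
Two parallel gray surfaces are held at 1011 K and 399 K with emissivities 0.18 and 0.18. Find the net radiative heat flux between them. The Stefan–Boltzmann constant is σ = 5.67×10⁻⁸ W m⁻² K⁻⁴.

q ≈ 5720 W/m²

For two large parallel gray plates, q = σ(T₁⁴ − T₂⁴) / (1/ε₁ + 1/ε₂ − 1).
1/ε₁ + 1/ε₂ − 1 = 1/0.18 + 1/0.18 − 1 = 10.11.
T₁⁴ − T₂⁴ = 1.04×10^12 − 2.53×10^10 = 1.02×10^12 K⁴.
q = 5.67×10⁻⁸ × 1.02×10^12 / 10.11 = 5720 W/m².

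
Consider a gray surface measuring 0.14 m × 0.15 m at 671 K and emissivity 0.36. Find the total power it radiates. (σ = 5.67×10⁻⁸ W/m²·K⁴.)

P ≈ 86.9 W

A = 0.14 × 0.15 = 0.0210 m².
Stefan–Boltzmann: P = εσAT⁴ = 0.36 × 5.67×10⁻⁸ × 0.0210 × (671)⁴ = 0.36 × 5.67×10⁻⁸ × 0.0210 × 2.03×10^11.
P = 86.9 W.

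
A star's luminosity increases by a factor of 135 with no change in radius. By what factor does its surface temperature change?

factor ≈ 3.41

P ∝ T⁴ ⇒ T ∝ P^(1/4), so T scales by (135)^(1/4) = 3.41.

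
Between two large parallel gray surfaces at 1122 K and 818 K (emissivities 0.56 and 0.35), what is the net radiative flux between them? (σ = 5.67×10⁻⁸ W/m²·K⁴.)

For two large parallel gray plates, q = σ(T₁⁴ − T₂⁴) / (1/ε₁ + 1/ε₂ − 1).
1/ε₁ + 1/ε₂ − 1 = 1/0.56 + 1/0.35 − 1 = 3.643.
T₁⁴ − T₂⁴ = 1.58×10^12 − 4.48×10^11 = 1.14×10^12 K⁴.
q = 5.67×10⁻⁸ × 1.14×10^12 / 3.643 = 17700 W/m².

q ≈ 17700 W/m²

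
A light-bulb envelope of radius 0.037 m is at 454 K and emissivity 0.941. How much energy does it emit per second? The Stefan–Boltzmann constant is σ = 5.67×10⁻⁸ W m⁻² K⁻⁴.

A = 4πr² = 4π × (0.037)² = 0.0172 m².
P = εσAT⁴ = 0.941 × 5.67×10⁻⁸ × 0.0172 × (454)⁴ = 0.941 × 5.67×10⁻⁸ × 0.0172 × 4.25×10^10.
P = 39.0 W.

P ≈ 39.0 W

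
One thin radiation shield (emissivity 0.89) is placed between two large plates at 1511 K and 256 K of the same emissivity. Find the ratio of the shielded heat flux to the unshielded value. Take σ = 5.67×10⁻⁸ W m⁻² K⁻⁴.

ratio ≈ 0.500

With N identical shields there are N+1 = 2 gaps in series, each with the same radiative resistance, so the flux falls to 1/(N+1) of its unshielded value.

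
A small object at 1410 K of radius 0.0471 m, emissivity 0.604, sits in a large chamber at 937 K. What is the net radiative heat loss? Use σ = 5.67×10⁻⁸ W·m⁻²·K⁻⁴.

A = 4πr² = 4π × (0.0471)² = 0.0279 m².
Q = εσA(T⁴ − T_s⁴). T⁴ − T_s⁴ = (1410)⁴ − (937)⁴ = 3.95×10^12 − 7.71×10^11 = 3.18×10^12 K⁴.
Q = 0.604 × 5.67×10⁻⁸ × 0.0279 × 3.18×10^12 = 3040 W.

Q ≈ 3040 W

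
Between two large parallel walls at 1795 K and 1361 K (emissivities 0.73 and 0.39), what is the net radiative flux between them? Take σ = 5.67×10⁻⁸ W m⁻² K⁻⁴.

q ≈ 1.34×10^5 W/m²

For two large parallel gray plates, q = σ(T₁⁴ − T₂⁴) / (1/ε₁ + 1/ε₂ − 1).
1/ε₁ + 1/ε₂ − 1 = 1/0.73 + 1/0.39 − 1 = 2.934.
T₁⁴ − T₂⁴ = 1.04×10^13 − 3.43×10^12 = 6.95×10^12 K⁴.
q = 5.67×10⁻⁸ × 6.95×10^12 / 2.934 = 1.34×10^5 W/m².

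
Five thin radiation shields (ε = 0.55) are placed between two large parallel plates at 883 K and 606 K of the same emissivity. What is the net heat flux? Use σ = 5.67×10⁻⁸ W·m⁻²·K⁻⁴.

q ≈ 1700 W/m²

Each of the 6 gaps contributes resistance (2/ε − 1) = 2/0.55 − 1 = 2.636; total = 15.82.
q = σ(T₁⁴ − T₂⁴) / 15.82 = 5.67×10⁻⁸ × 4.73×10^11 / 15.82 = 1700 W/m².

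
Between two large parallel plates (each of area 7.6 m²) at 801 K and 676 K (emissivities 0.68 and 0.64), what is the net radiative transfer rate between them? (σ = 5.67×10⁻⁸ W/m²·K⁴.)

Q ≈ 43000 W

For two large parallel gray plates, q = σ(T₁⁴ − T₂⁴) / (1/ε₁ + 1/ε₂ − 1).
1/ε₁ + 1/ε₂ − 1 = 1/0.68 + 1/0.64 − 1 = 2.033.
T₁⁴ − T₂⁴ = 4.12×10^11 − 2.09×10^11 = 2.03×10^11 K⁴.
q = 5.67×10⁻⁸ × 2.03×10^11 / 2.033 = 5660 W/m².
Q = q·A = 5660 × 7.6 = 43000 W.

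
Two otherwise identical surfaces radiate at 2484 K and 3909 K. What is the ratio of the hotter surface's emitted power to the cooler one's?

P ∝ T⁴, so the ratio is (3909/2484)⁴ = (1.574)⁴ = 6.13.

ratio ≈ 6.13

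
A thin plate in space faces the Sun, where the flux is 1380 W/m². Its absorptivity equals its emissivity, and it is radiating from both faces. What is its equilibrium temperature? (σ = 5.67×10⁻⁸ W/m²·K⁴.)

T ≈ 332 K

Absorbed flux αS = emitted flux 2εσT⁴ per unit area; with α = ε this gives T = (S/2σ)^(1/4).
T = (1380 / (2 × 5.67×10⁻⁸))^(1/4) = (1.22×10^10)^(1/4).
T = 332 K.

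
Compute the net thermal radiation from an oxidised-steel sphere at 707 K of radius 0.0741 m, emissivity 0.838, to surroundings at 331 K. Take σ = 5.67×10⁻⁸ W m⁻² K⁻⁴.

A = 4πr² = 4π × (0.0741)² = 0.0690 m².
Q = εσA(T⁴ − T_s⁴). T⁴ − T_s⁴ = (707)⁴ − (331)⁴ = 2.50×10^11 − 1.20×10^10 = 2.38×10^11 K⁴.
Q = 0.838 × 5.67×10⁻⁸ × 0.0690 × 2.38×10^11 = 780 W.

Q ≈ 780 W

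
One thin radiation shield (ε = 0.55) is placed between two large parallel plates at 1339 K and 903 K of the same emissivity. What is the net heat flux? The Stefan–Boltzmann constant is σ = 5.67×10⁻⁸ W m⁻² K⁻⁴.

q ≈ 27400 W/m²

Each of the 2 gaps contributes resistance (2/ε − 1) = 2/0.55 − 1 = 2.636; total = 5.273.
q = σ(T₁⁴ − T₂⁴) / 5.273 = 5.67×10⁻⁸ × 2.55×10^12 / 5.273 = 27400 W/m².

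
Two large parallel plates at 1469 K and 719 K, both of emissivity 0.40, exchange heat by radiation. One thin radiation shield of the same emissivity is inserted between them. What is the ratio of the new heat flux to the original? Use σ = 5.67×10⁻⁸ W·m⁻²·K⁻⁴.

With N identical shields there are N+1 = 2 gaps in series, each with the same radiative resistance, so the flux falls to 1/(N+1) of its unshielded value.

ratio ≈ 0.500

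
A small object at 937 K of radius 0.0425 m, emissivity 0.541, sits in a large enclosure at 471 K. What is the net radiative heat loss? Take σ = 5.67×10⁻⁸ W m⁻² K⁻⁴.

Q ≈ 502 W

A = 4πr² = 4π × (0.0425)² = 0.0227 m².
Q = εσA(T⁴ − T_s⁴). T⁴ − T_s⁴ = (937)⁴ − (471)⁴ = 7.71×10^11 − 4.92×10^10 = 7.22×10^11 K⁴.
Q = 0.541 × 5.67×10⁻⁸ × 0.0227 × 7.22×10^11 = 502 W.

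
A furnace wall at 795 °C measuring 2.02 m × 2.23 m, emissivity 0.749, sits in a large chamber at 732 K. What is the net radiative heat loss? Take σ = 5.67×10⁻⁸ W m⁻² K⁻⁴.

Q ≈ 1.94×10^5 W

A = 2.02 × 2.23 = 4.50 m².
Convert: 795 °C = 1068 K.
Q = εσA(T⁴ − T_s⁴). T⁴ − T_s⁴ = (1068)⁴ − (732)⁴ = 1.30×10^12 − 2.87×10^11 = 1.01×10^12 K⁴.
Q = 0.749 × 5.67×10⁻⁸ × 4.50 × 1.01×10^12 = 1.94×10^5 W.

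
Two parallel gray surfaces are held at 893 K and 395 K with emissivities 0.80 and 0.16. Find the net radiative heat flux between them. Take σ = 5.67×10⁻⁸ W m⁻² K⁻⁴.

For two large parallel gray plates, q = σ(T₁⁴ − T₂⁴) / (1/ε₁ + 1/ε₂ − 1).
1/ε₁ + 1/ε₂ − 1 = 1/0.80 + 1/0.16 − 1 = 6.500.
T₁⁴ − T₂⁴ = 6.36×10^11 − 2.43×10^10 = 6.12×10^11 K⁴.
q = 5.67×10⁻⁸ × 6.12×10^11 / 6.500 = 5330 W/m².

q ≈ 5330 W/m²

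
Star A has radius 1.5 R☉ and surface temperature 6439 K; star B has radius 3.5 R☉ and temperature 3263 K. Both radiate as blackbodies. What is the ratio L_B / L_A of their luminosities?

L = 4πR²σT⁴ ∝ R²T⁴, so L_B/L_A = (3.5/1.5)² × (3263/6439)⁴ = 5.44 × 0.0659 = 0.359.

L_B/L_A ≈ 0.359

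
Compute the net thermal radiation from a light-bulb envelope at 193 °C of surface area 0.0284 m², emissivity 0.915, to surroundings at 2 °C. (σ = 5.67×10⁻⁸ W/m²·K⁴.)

Q ≈ 61.1 W

Convert: 193 °C = 466 K; 2 °C = 275 K.
Q = εσA(T⁴ − T_s⁴). T⁴ − T_s⁴ = (466)⁴ − (275)⁴ = 4.72×10^10 − 5.72×10^9 = 4.14×10^10 K⁴.
Q = 0.915 × 5.67×10⁻⁸ × 0.0284 × 4.14×10^10 = 61.1 W.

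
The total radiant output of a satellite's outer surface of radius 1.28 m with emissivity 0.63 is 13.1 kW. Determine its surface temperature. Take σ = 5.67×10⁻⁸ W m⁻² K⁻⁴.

A = 4πr² = 4π × (1.28)² = 20.6 m².
From P = εσAT⁴, T = (P / εσA)^(1/4) = (13100 / (0.63 × 5.67×10⁻⁸ × 20.6))^(1/4).
T = (1.78×10^10)^(1/4) = 365 K.

T ≈ 365 K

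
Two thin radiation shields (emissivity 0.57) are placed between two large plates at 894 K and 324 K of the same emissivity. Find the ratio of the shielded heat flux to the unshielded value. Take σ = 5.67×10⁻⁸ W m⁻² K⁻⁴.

ratio ≈ 0.333

With N identical shields there are N+1 = 3 gaps in series, each with the same radiative resistance, so the flux falls to 1/(N+1) of its unshielded value.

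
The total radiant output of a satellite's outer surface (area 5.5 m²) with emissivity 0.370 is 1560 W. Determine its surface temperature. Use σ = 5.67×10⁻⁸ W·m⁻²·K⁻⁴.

From P = εσAT⁴, T = (P / εσA)^(1/4) = (1560 / (0.370 × 5.67×10⁻⁸ × 5.50))^(1/4).
T = (1.35×10^10)^(1/4) = 341 K.

T ≈ 341 K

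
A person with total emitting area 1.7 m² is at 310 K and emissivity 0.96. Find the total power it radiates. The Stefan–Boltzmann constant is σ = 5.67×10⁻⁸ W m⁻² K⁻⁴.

Stefan–Boltzmann: P = εσAT⁴ = 0.96 × 5.67×10⁻⁸ × 1.70 × (310)⁴ = 0.96 × 5.67×10⁻⁸ × 1.70 × 9.24×10^9.
P = 855 W.

P ≈ 855 W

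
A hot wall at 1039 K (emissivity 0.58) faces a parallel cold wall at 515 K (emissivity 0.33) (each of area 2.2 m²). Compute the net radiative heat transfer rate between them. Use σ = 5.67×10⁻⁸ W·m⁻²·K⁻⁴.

For two large parallel gray plates, q = σ(T₁⁴ − T₂⁴) / (1/ε₁ + 1/ε₂ − 1).
1/ε₁ + 1/ε₂ − 1 = 1/0.58 + 1/0.33 − 1 = 3.754.
T₁⁴ − T₂⁴ = 1.17×10^12 − 7.03×10^10 = 1.10×10^12 K⁴.
q = 5.67×10⁻⁸ × 1.10×10^12 / 3.754 = 16500 W/m².
Q = q·A = 16500 × 2.2 = 36400 W.

Q ≈ 36400 W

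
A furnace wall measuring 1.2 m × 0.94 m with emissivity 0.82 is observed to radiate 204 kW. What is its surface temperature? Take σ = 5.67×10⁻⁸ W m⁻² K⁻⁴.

A = 1.2 × 0.94 = 1.13 m².
From P = εσAT⁴, T = (P / εσA)^(1/4) = (2.04×10^5 / (0.82 × 5.67×10⁻⁸ × 1.13))^(1/4).
T = (3.89×10^12)^(1/4) = 1400 K.

T ≈ 1400 K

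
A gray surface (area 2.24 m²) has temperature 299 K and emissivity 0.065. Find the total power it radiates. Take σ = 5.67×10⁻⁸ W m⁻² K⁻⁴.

P ≈ 66.0 W

Stefan–Boltzmann: P = εσAT⁴ = 0.065 × 5.67×10⁻⁸ × 2.24 × (299)⁴ = 0.065 × 5.67×10⁻⁸ × 2.24 × 7.99×10^9.
P = 66.0 W.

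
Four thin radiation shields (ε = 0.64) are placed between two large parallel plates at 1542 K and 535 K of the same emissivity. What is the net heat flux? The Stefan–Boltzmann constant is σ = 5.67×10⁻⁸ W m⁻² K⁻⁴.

Each of the 5 gaps contributes resistance (2/ε − 1) = 2/0.64 − 1 = 2.125; total = 10.62.
q = σ(T₁⁴ − T₂⁴) / 10.62 = 5.67×10⁻⁸ × 5.57×10^12 / 10.62 = 29700 W/m².

q ≈ 29700 W/m²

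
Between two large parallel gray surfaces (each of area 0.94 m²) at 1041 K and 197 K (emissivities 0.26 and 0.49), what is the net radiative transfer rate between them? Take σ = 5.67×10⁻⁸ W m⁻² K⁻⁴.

For two large parallel gray plates, q = σ(T₁⁴ − T₂⁴) / (1/ε₁ + 1/ε₂ − 1).
1/ε₁ + 1/ε₂ − 1 = 1/0.26 + 1/0.49 − 1 = 4.887.
T₁⁴ − T₂⁴ = 1.17×10^12 − 1.51×10^9 = 1.17×10^12 K⁴.
q = 5.67×10⁻⁸ × 1.17×10^12 / 4.887 = 13600 W/m².
Q = q·A = 13600 × 0.94 = 12800 W.

Q ≈ 12800 W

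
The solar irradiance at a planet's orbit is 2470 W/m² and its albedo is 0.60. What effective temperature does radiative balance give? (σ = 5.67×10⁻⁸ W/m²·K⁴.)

T ≈ 257 K

Power absorbed = (1−a)S·πR²; power emitted = 4πR²σT⁴. Equating and cancelling πR²:
T = ((1−a)S / 4σ)^(1/4) = (988 / (4 × 5.67×10⁻⁸))^(1/4) = (4.36×10^9)^(1/4).
T = 257 K.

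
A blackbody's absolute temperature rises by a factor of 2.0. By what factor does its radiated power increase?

factor ≈ 16.0

P ∝ T⁴, so the power scales as (2.0)⁴ = 16.0.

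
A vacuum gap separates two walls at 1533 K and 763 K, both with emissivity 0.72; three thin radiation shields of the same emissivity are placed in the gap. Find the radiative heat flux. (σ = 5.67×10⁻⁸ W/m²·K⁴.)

q ≈ 41300 W/m²

Each of the 4 gaps contributes resistance (2/ε − 1) = 2/0.72 − 1 = 1.778; total = 7.111.
q = σ(T₁⁴ − T₂⁴) / 7.111 = 5.67×10⁻⁸ × 5.18×10^12 / 7.111 = 41300 W/m².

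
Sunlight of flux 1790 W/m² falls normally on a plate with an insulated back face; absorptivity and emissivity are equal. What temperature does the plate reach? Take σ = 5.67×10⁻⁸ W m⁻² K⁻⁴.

T ≈ 422 K

Absorbed flux αS = emitted flux εσT⁴ (one radiating face); with α = ε, T = (S/σ)^(1/4).
T = (1790 / 5.67×10⁻⁸)^(1/4) = (3.16×10^10)^(1/4).
T = 422 K.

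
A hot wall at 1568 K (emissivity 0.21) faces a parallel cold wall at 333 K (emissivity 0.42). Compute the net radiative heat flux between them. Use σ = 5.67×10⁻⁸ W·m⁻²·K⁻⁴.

For two large parallel gray plates, q = σ(T₁⁴ − T₂⁴) / (1/ε₁ + 1/ε₂ − 1).
1/ε₁ + 1/ε₂ − 1 = 1/0.21 + 1/0.42 − 1 = 6.143.
T₁⁴ − T₂⁴ = 6.04×10^12 − 1.23×10^10 = 6.03×10^12 K⁴.
q = 5.67×10⁻⁸ × 6.03×10^12 / 6.143 = 55700 W/m².

q ≈ 55700 W/m²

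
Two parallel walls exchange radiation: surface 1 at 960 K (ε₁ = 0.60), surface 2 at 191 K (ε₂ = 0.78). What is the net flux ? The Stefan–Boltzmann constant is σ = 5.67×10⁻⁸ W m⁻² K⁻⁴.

For two large parallel gray plates, q = σ(T₁⁴ − T₂⁴) / (1/ε₁ + 1/ε₂ − 1).
1/ε₁ + 1/ε₂ − 1 = 1/0.60 + 1/0.78 − 1 = 1.949.
T₁⁴ − T₂⁴ = 8.49×10^11 − 1.33×10^9 = 8.48×10^11 K⁴.
q = 5.67×10⁻⁸ × 8.48×10^11 / 1.949 = 24700 W/m².

q ≈ 24700 W/m²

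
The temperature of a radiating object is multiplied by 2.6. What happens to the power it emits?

P ∝ T⁴, so the power scales as (2.6)⁴ = 45.7.

factor ≈ 45.7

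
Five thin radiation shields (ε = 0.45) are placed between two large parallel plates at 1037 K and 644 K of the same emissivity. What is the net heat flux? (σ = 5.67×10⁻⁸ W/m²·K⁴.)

Each of the 6 gaps contributes resistance (2/ε − 1) = 2/0.45 − 1 = 3.444; total = 20.67.
q = σ(T₁⁴ − T₂⁴) / 20.67 = 5.67×10⁻⁸ × 9.84×10^11 / 20.67 = 2700 W/m².

q ≈ 2700 W/m²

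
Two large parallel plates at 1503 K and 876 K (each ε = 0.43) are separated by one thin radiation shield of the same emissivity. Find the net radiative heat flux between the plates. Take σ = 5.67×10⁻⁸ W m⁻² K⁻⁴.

Each of the 2 gaps contributes resistance (2/ε − 1) = 2/0.43 − 1 = 3.651; total = 7.302.
q = σ(T₁⁴ − T₂⁴) / 7.302 = 5.67×10⁻⁸ × 4.51×10^12 / 7.302 = 35100 W/m².

q ≈ 35100 W/m²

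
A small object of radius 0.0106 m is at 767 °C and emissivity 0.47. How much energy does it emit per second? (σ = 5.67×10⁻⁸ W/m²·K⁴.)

A = 4πr² = 4π × (0.0106)² = 1.41×10^-3 m².
767 °C = 1040 K.
Stefan–Boltzmann: P = εσAT⁴ = 0.47 × 5.67×10⁻⁸ × 1.41×10^-3 × (1040)⁴ = 0.47 × 5.67×10⁻⁸ × 1.41×10^-3 × 1.17×10^12.
P = 44.0 W.

P ≈ 44.0 W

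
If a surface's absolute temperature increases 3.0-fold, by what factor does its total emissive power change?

factor ≈ 81.0

P ∝ T⁴, so the power scales as (3.0)⁴ = 81.0.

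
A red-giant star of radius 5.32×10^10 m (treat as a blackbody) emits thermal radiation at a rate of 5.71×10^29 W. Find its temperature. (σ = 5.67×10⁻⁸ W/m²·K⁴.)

T ≈ 4100 K

A = 4πr² = 4π × (5.32×10^10)² = 3.56×10^22 m².
From P = σAT⁴, T = (P / σA)^(1/4) = (5.71×10^29 / (5.67×10⁻⁸ × 3.56×10^22))^(1/4).
T = (2.83×10^14)^(1/4) = 4100 K.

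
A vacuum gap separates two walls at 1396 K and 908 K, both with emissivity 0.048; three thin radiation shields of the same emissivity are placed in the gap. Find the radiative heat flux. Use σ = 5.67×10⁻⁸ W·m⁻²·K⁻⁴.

Each of the 4 gaps contributes resistance (2/ε − 1) = 2/0.048 − 1 = 40.67; total = 162.7.
q = σ(T₁⁴ − T₂⁴) / 162.7 = 5.67×10⁻⁸ × 3.12×10^12 / 162.7 = 1090 W/m².

q ≈ 1090 W/m²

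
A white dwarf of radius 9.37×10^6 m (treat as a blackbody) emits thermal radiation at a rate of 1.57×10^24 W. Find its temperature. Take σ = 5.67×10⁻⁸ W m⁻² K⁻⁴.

A = 4πr² = 4π × (9.37×10^6)² = 1.10×10^15 m².
From P = σAT⁴, T = (P / σA)^(1/4) = (1.57×10^24 / (5.67×10⁻⁸ × 1.10×10^15))^(1/4).
T = (2.51×10^16)^(1/4) = 12600 K.

T ≈ 12600 K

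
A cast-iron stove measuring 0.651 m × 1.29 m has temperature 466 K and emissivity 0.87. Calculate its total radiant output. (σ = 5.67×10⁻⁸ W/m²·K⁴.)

A = 0.651 × 1.29 = 0.840 m².
Stefan–Boltzmann: P = εσAT⁴ = 0.87 × 5.67×10⁻⁸ × 0.840 × (466)⁴ = 0.87 × 5.67×10⁻⁸ × 0.840 × 4.72×10^10.
P = 1950 W.

P ≈ 1950 W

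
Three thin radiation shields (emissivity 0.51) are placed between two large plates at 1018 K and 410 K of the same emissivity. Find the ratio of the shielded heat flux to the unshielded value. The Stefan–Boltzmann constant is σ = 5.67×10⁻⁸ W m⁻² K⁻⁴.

With N identical shields there are N+1 = 4 gaps in series, each with the same radiative resistance, so the flux falls to 1/(N+1) of its unshielded value.

ratio ≈ 0.250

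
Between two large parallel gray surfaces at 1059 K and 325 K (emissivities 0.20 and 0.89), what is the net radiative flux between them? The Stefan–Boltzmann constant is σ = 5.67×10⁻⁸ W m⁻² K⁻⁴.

q ≈ 13800 W/m²

For two large parallel gray plates, q = σ(T₁⁴ − T₂⁴) / (1/ε₁ + 1/ε₂ − 1).
1/ε₁ + 1/ε₂ − 1 = 1/0.20 + 1/0.89 − 1 = 5.124.
T₁⁴ − T₂⁴ = 1.26×10^12 − 1.12×10^10 = 1.25×10^12 K⁴.
q = 5.67×10⁻⁸ × 1.25×10^12 / 5.124 = 13800 W/m².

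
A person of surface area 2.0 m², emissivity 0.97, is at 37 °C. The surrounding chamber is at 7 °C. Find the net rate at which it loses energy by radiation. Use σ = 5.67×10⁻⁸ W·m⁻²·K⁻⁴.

Q ≈ 340 W

Convert: 37 °C = 310 K; 7 °C = 280 K.
Q = εσA(T⁴ − T_s⁴). T⁴ − T_s⁴ = (310)⁴ − (280)⁴ = 9.24×10^9 − 6.15×10^9 = 3.09×10^9 K⁴.
Q = 0.97 × 5.67×10⁻⁸ × 2.00 × 3.09×10^9 = 340 W.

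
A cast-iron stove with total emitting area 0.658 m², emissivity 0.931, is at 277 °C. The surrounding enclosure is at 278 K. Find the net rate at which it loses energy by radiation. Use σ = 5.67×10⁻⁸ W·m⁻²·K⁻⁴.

Convert: 277 °C = 550 K.
Q = εσA(T⁴ − T_s⁴). T⁴ − T_s⁴ = (550)⁴ − (278)⁴ = 9.15×10^10 − 5.97×10^9 = 8.55×10^10 K⁴.
Q = 0.931 × 5.67×10⁻⁸ × 0.658 × 8.55×10^10 = 2970 W.

Q ≈ 2970 W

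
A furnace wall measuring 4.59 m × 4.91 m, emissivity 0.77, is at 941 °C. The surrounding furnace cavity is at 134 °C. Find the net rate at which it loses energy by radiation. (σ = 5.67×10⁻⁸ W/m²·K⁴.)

A = 4.59 × 4.91 = 22.5 m².
Convert: 941 °C = 1214 K; 134 °C = 407 K.
Q = εσA(T⁴ − T_s⁴). T⁴ − T_s⁴ = (1214)⁴ − (407)⁴ = 2.17×10^12 − 2.74×10^10 = 2.14×10^12 K⁴.
Q = 0.77 × 5.67×10⁻⁸ × 22.5 × 2.14×10^12 = 2.11×10^6 W.

Q ≈ 2.11×10^6 W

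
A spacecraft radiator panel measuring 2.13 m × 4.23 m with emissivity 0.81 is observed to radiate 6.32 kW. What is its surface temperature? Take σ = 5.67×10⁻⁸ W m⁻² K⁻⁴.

A = 2.13 × 4.23 = 9.01 m².
From P = εσAT⁴, T = (P / εσA)^(1/4) = (6320 / (0.81 × 5.67×10⁻⁸ × 9.01))^(1/4).
T = (1.53×10^10)^(1/4) = 352 K.

T ≈ 352 K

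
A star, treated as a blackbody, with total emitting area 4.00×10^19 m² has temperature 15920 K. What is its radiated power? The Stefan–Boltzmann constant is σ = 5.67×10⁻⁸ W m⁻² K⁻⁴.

P = σAT⁴ = 5.67×10⁻⁸ × 4.00×10^19 × (15920)⁴ = 5.67×10⁻⁸ × 4.00×10^19 × 6.42×10^16.
P = 1.46×10^29 W.

P ≈ 1.46×10^29 W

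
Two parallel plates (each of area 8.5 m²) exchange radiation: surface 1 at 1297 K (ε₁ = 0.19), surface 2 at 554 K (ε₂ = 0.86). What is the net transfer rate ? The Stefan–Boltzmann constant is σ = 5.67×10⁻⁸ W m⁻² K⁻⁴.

For two large parallel gray plates, q = σ(T₁⁴ − T₂⁴) / (1/ε₁ + 1/ε₂ − 1).
1/ε₁ + 1/ε₂ − 1 = 1/0.19 + 1/0.86 − 1 = 5.426.
T₁⁴ − T₂⁴ = 2.83×10^12 − 9.42×10^10 = 2.74×10^12 K⁴.
q = 5.67×10⁻⁸ × 2.74×10^12 / 5.426 = 28600 W/m².
Q = q·A = 28600 × 8.5 = 2.43×10^5 W.

Q ≈ 2.43×10^5 W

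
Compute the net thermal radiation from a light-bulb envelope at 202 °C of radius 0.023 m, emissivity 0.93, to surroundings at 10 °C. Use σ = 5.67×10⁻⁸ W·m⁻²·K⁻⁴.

A = 4πr² = 4π × (0.023)² = 6.65×10^-3 m².
Convert: 202 °C = 475 K; 10 °C = 283 K.
Q = εσA(T⁴ − T_s⁴). T⁴ − T_s⁴ = (475)⁴ − (283)⁴ = 5.09×10^10 − 6.41×10^9 = 4.45×10^10 K⁴.
Q = 0.93 × 5.67×10⁻⁸ × 6.65×10^-3 × 4.45×10^10 = 15.6 W.

Q ≈ 15.6 W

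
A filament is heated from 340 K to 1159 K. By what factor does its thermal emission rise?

ratio ≈ 135

P ∝ T⁴, so the ratio is (1159/340)⁴ = (3.409)⁴ = 135.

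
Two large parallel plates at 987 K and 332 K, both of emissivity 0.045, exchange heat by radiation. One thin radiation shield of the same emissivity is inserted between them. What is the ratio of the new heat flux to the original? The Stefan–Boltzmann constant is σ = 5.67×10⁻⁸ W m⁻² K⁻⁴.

ratio ≈ 0.500

With N identical shields there are N+1 = 2 gaps in series, each with the same radiative resistance, so the flux falls to 1/(N+1) of its unshielded value.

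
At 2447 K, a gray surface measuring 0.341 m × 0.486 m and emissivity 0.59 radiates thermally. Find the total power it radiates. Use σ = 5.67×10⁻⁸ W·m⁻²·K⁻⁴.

P ≈ 1.99×10^5 W

A = 0.341 × 0.486 = 0.166 m².
P = εσAT⁴ = 0.59 × 5.67×10⁻⁸ × 0.166 × (2447)⁴ = 0.59 × 5.67×10⁻⁸ × 0.166 × 3.59×10^13.
P = 1.99×10^5 W.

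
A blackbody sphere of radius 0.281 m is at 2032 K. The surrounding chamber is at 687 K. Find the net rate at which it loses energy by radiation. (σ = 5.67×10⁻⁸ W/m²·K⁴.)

Q ≈ 9.47×10^5 W

A = 4πr² = 4π × (0.281)² = 0.992 m².
Q = σA(T⁴ − T_s⁴). T⁴ − T_s⁴ = (2032)⁴ − (687)⁴ = 1.70×10^13 − 2.23×10^11 = 1.68×10^13 K⁴.
Q = 5.67×10⁻⁸ × 0.992 × 1.68×10^13 = 9.47×10^5 W.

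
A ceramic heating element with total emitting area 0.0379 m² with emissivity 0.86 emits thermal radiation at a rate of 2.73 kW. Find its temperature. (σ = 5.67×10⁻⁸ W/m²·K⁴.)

T ≈ 1100 K

From P = εσAT⁴, T = (P / εσA)^(1/4) = (2730 / (0.86 × 5.67×10⁻⁸ × 0.0379))^(1/4).
T = (1.48×10^12)^(1/4) = 1100 K.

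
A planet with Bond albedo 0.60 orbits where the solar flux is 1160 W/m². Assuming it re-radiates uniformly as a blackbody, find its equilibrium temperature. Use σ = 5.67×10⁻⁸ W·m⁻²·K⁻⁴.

T ≈ 213 K

Power absorbed = (1−a)S·πR²; power emitted = 4πR²σT⁴. Equating and cancelling πR²:
T = ((1−a)S / 4σ)^(1/4) = (464 / (4 × 5.67×10⁻⁸))^(1/4) = (2.05×10^9)^(1/4).
T = 213 K.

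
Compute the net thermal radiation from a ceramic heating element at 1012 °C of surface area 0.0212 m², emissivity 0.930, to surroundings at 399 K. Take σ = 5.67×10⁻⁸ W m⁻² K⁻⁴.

Q ≈ 3020 W

Convert: 1012 °C = 1285 K.
Q = εσA(T⁴ − T_s⁴). T⁴ − T_s⁴ = (1285)⁴ − (399)⁴ = 2.73×10^12 − 2.53×10^10 = 2.70×10^12 K⁴.
Q = 0.930 × 5.67×10⁻⁸ × 0.0212 × 2.70×10^12 = 3020 W.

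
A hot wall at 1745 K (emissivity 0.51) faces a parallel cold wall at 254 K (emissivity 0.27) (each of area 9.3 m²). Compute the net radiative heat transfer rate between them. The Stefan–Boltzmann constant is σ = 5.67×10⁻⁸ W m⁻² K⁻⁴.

For two large parallel gray plates, q = σ(T₁⁴ − T₂⁴) / (1/ε₁ + 1/ε₂ − 1).
1/ε₁ + 1/ε₂ − 1 = 1/0.51 + 1/0.27 − 1 = 4.664.
T₁⁴ − T₂⁴ = 9.27×10^12 − 4.16×10^9 = 9.27×10^12 K⁴.
q = 5.67×10⁻⁸ × 9.27×10^12 / 4.664 = 1.13×10^5 W/m².
Q = q·A = 1.13×10^5 × 9.3 = 1.05×10^6 W.

Q ≈ 1.05×10^6 W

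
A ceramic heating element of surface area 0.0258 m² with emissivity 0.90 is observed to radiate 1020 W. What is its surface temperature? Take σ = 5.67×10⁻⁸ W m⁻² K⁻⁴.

T ≈ 938 K

From P = εσAT⁴, T = (P / εσA)^(1/4) = (1020 / (0.90 × 5.67×10⁻⁸ × 0.0258))^(1/4).
T = (7.75×10^11)^(1/4) = 938 K.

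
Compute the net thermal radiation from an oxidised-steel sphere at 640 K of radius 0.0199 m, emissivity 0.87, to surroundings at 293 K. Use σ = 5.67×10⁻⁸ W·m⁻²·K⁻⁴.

A = 4πr² = 4π × (0.0199)² = 4.98×10^-3 m².
Q = εσA(T⁴ − T_s⁴). T⁴ − T_s⁴ = (640)⁴ − (293)⁴ = 1.68×10^11 − 7.37×10^9 = 1.60×10^11 K⁴.
Q = 0.87 × 5.67×10⁻⁸ × 4.98×10^-3 × 1.60×10^11 = 39.4 W.

Q ≈ 39.4 W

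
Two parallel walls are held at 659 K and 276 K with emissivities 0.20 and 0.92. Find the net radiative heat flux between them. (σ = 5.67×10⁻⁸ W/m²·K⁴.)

For two large parallel gray plates, q = σ(T₁⁴ − T₂⁴) / (1/ε₁ + 1/ε₂ − 1).
1/ε₁ + 1/ε₂ − 1 = 1/0.20 + 1/0.92 − 1 = 5.087.
T₁⁴ − T₂⁴ = 1.89×10^11 − 5.80×10^9 = 1.83×10^11 K⁴.
q = 5.67×10⁻⁸ × 1.83×10^11 / 5.087 = 2040 W/m².

q ≈ 2040 W/m²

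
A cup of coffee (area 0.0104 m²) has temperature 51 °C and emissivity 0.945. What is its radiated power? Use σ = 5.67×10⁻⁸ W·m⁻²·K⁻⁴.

51 °C = 324 K.
P = εσAT⁴ = 0.945 × 5.67×10⁻⁸ × 0.0104 × (324)⁴ = 0.945 × 5.67×10⁻⁸ × 0.0104 × 1.10×10^10.
P = 6.14 W.

P ≈ 6.14 W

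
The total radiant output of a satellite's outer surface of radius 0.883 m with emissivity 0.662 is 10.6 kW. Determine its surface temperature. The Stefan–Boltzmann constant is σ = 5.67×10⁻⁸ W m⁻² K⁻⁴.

A = 4πr² = 4π × (0.883)² = 9.80 m².
From P = εσAT⁴, T = (P / εσA)^(1/4) = (10600 / (0.662 × 5.67×10⁻⁸ × 9.80))^(1/4).
T = (2.88×10^10)^(1/4) = 412 K.

T ≈ 412 K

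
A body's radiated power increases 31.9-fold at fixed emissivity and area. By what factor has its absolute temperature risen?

factor ≈ 2.38

P ∝ T⁴ ⇒ T ∝ P^(1/4), so T scales by (31.9)^(1/4) = 2.38.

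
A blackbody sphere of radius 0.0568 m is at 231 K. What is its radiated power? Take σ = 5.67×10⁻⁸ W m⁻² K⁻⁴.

P ≈ 6.55 W

A = 4πr² = 4π × (0.0568)² = 0.0405 m².
P = σAT⁴ = 5.67×10⁻⁸ × 0.0405 × (231)⁴ = 5.67×10⁻⁸ × 0.0405 × 2.85×10^9.
P = 6.55 W.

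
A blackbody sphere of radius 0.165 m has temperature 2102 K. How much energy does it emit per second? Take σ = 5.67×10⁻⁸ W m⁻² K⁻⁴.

P ≈ 3.79×10^5 W

A = 4πr² = 4π × (0.165)² = 0.342 m².
P = σAT⁴ = 5.67×10⁻⁸ × 0.342 × (2102)⁴ = 5.67×10⁻⁸ × 0.342 × 1.95×10^13.
P = 3.79×10^5 W.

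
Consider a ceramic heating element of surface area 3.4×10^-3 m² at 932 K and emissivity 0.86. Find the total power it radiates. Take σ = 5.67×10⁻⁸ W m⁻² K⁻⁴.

P ≈ 125 W

Stefan–Boltzmann: P = εσAT⁴ = 0.86 × 5.67×10⁻⁸ × 3.40×10^-3 × (932)⁴ = 0.86 × 5.67×10⁻⁸ × 3.40×10^-3 × 7.55×10^11.
P = 125 W.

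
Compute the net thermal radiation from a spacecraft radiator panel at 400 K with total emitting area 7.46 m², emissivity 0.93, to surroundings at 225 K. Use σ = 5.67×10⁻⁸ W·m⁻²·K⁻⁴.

Q = εσA(T⁴ − T_s⁴). T⁴ − T_s⁴ = (400)⁴ − (225)⁴ = 2.56×10^10 − 2.56×10^9 = 2.30×10^10 K⁴.
Q = 0.93 × 5.67×10⁻⁸ × 7.46 × 2.30×10^10 = 9060 W.

Q ≈ 9060 W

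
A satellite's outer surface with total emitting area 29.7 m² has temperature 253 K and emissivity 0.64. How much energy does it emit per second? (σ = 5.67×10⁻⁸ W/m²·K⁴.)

P ≈ 4420 W

P = εσAT⁴ = 0.64 × 5.67×10⁻⁸ × 29.7 × (253)⁴ = 0.64 × 5.67×10⁻⁸ × 29.7 × 4.10×10^9.
P = 4420 W.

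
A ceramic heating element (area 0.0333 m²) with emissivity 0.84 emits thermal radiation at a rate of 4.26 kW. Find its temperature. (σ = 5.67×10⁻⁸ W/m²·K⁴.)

T ≈ 1280 K

From P = εσAT⁴, T = (P / εσA)^(1/4) = (4260 / (0.84 × 5.67×10⁻⁸ × 0.0333))^(1/4).
T = (2.69×10^12)^(1/4) = 1280 K.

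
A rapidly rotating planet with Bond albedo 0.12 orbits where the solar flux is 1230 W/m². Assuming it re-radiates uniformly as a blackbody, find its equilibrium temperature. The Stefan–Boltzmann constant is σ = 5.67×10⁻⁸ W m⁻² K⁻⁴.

Power absorbed = (1−a)S·πR²; power emitted = 4πR²σT⁴. Equating and cancelling πR²:
T = ((1−a)S / 4σ)^(1/4) = (1080 / (4 × 5.67×10⁻⁸))^(1/4) = (4.77×10^9)^(1/4).
T = 263 K.

T ≈ 263 K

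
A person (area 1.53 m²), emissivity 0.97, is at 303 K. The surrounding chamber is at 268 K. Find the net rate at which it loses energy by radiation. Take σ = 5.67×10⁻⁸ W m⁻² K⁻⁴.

Q = εσA(T⁴ − T_s⁴). T⁴ − T_s⁴ = (303)⁴ − (268)⁴ = 8.43×10^9 − 5.16×10^9 = 3.27×10^9 K⁴.
Q = 0.97 × 5.67×10⁻⁸ × 1.53 × 3.27×10^9 = 275 W.

Q ≈ 275 W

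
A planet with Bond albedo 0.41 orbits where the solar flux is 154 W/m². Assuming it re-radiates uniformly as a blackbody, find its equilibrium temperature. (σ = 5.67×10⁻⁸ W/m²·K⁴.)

T ≈ 141 K

Power absorbed = (1−a)S·πR²; power emitted = 4πR²σT⁴. Equating and cancelling πR²:
T = ((1−a)S / 4σ)^(1/4) = (90.9 / (4 × 5.67×10⁻⁸))^(1/4) = (4.01×10^8)^(1/4).
T = 141 K.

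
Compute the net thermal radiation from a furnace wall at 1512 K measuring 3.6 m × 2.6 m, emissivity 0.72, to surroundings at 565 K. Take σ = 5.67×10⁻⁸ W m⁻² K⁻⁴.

A = 3.6 × 2.6 = 9.36 m².
Q = εσA(T⁴ − T_s⁴). T⁴ − T_s⁴ = (1512)⁴ − (565)⁴ = 5.23×10^12 − 1.02×10^11 = 5.12×10^12 K⁴.
Q = 0.72 × 5.67×10⁻⁸ × 9.36 × 5.12×10^12 = 1.96×10^6 W.

Q ≈ 1.96×10^6 W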